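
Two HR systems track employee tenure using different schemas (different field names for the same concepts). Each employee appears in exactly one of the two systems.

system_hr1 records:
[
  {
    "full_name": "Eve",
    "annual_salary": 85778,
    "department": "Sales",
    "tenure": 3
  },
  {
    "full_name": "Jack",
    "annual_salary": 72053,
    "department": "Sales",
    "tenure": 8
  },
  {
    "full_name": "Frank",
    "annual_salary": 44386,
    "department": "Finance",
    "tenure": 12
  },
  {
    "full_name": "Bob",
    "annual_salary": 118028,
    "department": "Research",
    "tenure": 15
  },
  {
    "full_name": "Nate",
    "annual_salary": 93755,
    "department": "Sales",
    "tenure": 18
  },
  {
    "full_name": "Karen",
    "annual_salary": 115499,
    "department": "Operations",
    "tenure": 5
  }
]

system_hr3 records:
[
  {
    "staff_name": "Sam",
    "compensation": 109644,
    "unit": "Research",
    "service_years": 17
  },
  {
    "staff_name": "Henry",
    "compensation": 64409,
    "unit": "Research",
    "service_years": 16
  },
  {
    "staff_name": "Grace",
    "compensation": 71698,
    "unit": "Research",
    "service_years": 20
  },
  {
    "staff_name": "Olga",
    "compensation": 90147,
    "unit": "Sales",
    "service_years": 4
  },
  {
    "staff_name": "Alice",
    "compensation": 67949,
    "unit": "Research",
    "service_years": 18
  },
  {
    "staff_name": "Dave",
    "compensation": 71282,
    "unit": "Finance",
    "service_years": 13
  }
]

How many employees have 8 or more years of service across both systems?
9

Reconcile schemas: "tenure" (system_hr1) = "service_years" (system_hr3) = years of service

From system_hr1: 4 employees with >= 8 years
From system_hr3: 5 employees with >= 8 years

Total: 4 + 5 = 9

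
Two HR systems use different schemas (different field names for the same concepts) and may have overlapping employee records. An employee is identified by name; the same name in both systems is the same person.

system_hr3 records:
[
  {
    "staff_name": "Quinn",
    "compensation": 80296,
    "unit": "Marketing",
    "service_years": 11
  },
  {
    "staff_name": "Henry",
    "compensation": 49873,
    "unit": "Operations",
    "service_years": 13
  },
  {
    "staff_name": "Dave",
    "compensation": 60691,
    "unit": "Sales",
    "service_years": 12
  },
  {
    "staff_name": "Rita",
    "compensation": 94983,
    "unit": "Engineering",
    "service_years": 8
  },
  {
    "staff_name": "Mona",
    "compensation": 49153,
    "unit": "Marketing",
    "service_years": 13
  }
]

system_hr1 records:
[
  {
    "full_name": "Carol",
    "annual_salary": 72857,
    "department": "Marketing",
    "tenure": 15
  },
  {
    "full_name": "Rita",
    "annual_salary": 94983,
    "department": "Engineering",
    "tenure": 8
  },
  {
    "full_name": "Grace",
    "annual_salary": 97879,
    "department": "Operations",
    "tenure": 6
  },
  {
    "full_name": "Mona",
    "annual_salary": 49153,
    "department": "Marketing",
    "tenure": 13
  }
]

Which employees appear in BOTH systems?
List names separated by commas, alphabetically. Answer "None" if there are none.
Mona, Rita

Schema mapping: "staff_name" (system_hr3) = "full_name" (system_hr1) = employee name

Names in system_hr3: ['Dave', 'Henry', 'Mona', 'Quinn', 'Rita']
Names in system_hr1: ['Carol', 'Grace', 'Mona', 'Rita']

Intersection: ['Mona', 'Rita']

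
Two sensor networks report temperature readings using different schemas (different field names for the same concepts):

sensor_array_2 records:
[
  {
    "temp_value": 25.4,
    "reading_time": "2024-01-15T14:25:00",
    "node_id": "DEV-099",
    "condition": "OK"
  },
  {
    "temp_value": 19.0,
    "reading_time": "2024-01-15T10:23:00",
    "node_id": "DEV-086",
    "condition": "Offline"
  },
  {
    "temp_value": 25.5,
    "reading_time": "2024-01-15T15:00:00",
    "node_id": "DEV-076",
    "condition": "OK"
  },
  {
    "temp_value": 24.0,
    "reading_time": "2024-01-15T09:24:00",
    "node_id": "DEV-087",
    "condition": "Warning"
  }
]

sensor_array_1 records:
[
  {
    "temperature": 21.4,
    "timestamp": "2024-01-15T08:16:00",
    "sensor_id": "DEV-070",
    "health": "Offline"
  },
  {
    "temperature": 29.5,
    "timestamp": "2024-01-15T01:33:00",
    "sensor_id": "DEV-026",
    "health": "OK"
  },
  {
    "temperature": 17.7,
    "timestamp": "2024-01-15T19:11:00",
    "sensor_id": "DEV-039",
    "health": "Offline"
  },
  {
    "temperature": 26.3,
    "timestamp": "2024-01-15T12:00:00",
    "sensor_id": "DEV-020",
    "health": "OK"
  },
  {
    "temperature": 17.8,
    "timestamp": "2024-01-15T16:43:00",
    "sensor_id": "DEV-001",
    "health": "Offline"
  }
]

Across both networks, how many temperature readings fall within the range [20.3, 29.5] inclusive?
6

Schema mapping: "temp_value" (sensor_array_2) = "temperature" (sensor_array_1) = temperature

Readings in [20.3, 29.5] from sensor_array_2: 3
Readings in [20.3, 29.5] from sensor_array_1: 3

Total count: 3 + 3 = 6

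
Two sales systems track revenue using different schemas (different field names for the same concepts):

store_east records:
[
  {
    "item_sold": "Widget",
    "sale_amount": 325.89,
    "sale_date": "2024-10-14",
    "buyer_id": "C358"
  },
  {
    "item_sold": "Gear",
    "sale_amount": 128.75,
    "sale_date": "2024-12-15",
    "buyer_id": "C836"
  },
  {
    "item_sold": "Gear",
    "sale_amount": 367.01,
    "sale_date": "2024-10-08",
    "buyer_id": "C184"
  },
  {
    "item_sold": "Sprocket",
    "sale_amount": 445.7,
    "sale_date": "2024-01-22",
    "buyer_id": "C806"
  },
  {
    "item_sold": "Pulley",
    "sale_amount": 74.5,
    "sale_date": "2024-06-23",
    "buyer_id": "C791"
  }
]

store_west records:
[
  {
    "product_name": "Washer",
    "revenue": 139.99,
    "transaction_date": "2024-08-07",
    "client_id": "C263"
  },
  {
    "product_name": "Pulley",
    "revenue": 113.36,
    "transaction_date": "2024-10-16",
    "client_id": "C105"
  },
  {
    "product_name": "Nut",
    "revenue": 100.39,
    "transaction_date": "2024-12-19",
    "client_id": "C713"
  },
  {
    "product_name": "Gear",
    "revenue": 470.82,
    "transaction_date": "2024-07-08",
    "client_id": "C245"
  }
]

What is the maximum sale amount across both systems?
470.82

Reconcile: "sale_amount" (store_east) = "revenue" (store_west) = sale amount

Maximum in store_east: 445.7
Maximum in store_west: 470.82

Overall maximum: max(445.7, 470.82) = 470.82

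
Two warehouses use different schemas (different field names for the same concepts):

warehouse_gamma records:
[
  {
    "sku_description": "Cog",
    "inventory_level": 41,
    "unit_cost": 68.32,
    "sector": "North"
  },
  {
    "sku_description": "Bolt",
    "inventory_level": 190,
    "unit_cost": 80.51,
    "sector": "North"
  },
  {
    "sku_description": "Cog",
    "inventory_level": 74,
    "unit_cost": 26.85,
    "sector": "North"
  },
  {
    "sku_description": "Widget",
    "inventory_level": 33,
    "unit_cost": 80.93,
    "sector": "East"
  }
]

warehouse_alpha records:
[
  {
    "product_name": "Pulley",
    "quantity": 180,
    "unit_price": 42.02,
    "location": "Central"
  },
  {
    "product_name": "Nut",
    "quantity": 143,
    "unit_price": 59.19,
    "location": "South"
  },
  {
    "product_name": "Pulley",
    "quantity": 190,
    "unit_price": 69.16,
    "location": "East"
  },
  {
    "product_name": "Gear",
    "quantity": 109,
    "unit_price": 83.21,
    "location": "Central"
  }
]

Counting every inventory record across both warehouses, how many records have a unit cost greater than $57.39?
6

Schema mapping: "unit_cost" (warehouse_gamma) = "unit_price" (warehouse_alpha) = unit cost

Records > $57.39 in warehouse_gamma: 3
Records > $57.39 in warehouse_alpha: 3

Total count: 3 + 3 = 6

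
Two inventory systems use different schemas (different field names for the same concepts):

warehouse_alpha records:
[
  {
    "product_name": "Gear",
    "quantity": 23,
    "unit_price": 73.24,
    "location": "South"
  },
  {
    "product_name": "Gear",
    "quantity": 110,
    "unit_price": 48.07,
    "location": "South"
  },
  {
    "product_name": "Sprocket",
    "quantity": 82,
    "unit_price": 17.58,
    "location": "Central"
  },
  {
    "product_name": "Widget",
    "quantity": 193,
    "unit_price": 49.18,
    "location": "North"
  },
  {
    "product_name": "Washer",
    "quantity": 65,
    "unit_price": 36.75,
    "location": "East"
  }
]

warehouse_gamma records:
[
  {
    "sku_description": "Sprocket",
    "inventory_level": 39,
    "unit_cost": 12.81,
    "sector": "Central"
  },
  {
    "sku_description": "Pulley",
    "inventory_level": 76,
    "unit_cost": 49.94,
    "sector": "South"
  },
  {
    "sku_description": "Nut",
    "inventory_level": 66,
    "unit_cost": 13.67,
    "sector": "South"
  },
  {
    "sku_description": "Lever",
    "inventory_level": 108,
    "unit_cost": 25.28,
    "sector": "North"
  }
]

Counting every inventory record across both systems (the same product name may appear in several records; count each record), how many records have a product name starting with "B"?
0

Schema mapping: "product_name" (warehouse_alpha) = "sku_description" (warehouse_gamma) = product name

Records with product name starting with "B" in warehouse_alpha: 0
Records with product name starting with "B" in warehouse_gamma: 0

Total: 0 + 0 = 0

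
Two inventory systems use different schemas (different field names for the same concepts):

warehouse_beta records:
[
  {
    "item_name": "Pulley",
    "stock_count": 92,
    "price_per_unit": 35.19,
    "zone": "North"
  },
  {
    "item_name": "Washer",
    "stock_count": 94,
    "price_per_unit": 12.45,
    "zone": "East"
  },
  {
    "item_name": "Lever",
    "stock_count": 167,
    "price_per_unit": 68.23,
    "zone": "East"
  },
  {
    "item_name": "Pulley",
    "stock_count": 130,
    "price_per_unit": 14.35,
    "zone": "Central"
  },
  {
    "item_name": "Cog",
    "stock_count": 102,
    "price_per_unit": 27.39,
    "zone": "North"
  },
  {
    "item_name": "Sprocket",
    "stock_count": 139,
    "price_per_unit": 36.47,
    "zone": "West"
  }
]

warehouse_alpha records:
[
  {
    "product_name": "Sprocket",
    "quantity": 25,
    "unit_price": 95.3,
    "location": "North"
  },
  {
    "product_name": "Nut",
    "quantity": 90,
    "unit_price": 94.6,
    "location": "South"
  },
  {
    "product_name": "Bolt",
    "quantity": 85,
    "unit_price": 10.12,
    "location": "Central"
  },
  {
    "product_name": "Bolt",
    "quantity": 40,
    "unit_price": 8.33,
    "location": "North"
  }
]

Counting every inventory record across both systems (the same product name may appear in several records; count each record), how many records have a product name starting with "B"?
2

Schema mapping: "item_name" (warehouse_beta) = "product_name" (warehouse_alpha) = product name

Records with product name starting with "B" in warehouse_beta: 0
Records with product name starting with "B" in warehouse_alpha: 2

Total: 0 + 2 = 2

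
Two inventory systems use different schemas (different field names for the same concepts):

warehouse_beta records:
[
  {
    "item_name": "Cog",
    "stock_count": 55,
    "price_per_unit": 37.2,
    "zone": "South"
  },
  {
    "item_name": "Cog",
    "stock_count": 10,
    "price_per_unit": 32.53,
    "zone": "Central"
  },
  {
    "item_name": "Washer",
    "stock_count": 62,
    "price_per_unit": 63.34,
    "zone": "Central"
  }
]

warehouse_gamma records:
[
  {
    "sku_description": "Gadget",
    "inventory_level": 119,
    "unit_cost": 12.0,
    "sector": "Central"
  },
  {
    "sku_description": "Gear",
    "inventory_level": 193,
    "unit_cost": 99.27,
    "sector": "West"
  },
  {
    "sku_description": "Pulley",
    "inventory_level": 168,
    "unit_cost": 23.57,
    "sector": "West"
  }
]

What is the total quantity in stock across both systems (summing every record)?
607

To reconcile these schemas, identify the field holding the quantity in stock in each system:
1. In warehouse_beta it is "stock_count"
2. In warehouse_gamma it is "inventory_level"

From warehouse_beta: 55 + 10 + 62 = 127
From warehouse_gamma: 119 + 193 + 168 = 480

Total: 127 + 480 = 607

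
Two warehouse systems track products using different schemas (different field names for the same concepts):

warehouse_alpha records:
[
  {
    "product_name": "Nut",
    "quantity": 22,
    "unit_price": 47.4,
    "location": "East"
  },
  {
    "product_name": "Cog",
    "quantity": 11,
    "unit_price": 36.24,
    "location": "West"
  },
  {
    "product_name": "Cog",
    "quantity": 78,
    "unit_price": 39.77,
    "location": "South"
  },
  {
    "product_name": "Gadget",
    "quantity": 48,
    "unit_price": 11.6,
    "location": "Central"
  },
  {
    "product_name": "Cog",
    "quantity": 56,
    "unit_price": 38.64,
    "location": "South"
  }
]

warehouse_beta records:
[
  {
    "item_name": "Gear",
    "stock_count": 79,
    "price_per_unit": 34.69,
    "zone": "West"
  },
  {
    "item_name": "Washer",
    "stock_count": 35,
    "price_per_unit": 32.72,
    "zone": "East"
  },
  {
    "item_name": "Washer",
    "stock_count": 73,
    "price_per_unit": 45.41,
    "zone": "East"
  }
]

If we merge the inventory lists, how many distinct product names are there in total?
5

Schema mapping: "product_name" (warehouse_alpha) = "item_name" (warehouse_beta) = product name

Products in warehouse_alpha: ['Cog', 'Gadget', 'Nut']
Products in warehouse_beta: ['Gear', 'Washer']

Union (unique products): ['Cog', 'Gadget', 'Gear', 'Nut', 'Washer']
Count: 5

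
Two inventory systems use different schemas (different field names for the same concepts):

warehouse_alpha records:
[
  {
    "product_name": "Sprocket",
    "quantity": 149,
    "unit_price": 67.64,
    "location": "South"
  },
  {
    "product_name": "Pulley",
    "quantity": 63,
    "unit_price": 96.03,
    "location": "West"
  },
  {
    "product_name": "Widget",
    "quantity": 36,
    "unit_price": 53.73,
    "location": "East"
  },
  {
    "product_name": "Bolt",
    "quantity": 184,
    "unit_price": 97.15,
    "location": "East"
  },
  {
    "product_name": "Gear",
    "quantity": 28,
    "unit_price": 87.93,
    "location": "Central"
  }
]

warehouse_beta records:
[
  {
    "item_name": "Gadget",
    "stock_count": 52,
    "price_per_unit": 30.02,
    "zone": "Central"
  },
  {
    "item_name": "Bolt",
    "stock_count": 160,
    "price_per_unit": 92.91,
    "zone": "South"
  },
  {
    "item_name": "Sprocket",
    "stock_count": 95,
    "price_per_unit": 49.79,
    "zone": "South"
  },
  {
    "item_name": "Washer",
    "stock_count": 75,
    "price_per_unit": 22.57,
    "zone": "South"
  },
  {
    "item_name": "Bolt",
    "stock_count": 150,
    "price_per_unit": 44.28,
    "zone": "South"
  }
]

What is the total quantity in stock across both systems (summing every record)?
992

To reconcile these schemas, identify the field holding the quantity in stock in each system:
1. In warehouse_alpha it is "quantity"
2. In warehouse_beta it is "stock_count"

From warehouse_alpha: 149 + 63 + 36 + 184 + 28 = 460
From warehouse_beta: 52 + 160 + 95 + 75 + 150 = 532

Total: 460 + 532 = 992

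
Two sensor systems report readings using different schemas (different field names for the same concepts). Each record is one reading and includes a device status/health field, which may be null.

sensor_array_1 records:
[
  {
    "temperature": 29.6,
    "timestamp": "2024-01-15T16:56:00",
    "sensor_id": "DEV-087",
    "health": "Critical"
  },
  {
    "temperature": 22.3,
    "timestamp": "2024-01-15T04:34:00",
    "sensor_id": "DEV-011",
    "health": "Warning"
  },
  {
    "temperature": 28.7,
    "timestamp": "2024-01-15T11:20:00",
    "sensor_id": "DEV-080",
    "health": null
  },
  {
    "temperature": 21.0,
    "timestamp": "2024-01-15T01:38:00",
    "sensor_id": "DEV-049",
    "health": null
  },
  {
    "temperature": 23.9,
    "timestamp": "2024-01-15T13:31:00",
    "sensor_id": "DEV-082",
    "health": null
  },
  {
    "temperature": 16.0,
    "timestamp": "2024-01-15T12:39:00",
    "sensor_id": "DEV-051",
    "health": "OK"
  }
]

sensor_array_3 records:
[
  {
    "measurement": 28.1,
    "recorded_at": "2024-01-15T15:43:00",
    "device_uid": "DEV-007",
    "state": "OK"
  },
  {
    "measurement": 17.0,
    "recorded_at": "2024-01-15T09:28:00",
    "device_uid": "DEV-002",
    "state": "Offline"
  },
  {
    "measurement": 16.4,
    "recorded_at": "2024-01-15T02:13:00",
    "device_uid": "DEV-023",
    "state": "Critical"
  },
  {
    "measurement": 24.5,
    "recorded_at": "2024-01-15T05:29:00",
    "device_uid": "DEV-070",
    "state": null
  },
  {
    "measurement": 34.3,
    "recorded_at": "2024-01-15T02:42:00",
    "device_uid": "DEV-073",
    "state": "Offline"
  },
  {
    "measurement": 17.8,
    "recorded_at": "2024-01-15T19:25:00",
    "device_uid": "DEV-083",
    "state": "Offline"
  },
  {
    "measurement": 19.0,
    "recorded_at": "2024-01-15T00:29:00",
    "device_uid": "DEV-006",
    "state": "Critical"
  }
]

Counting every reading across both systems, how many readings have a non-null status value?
9

Schema mapping: "health" (sensor_array_1) = "state" (sensor_array_3) = status

Non-null in sensor_array_1: 3
Non-null in sensor_array_3: 6

Total non-null: 3 + 6 = 9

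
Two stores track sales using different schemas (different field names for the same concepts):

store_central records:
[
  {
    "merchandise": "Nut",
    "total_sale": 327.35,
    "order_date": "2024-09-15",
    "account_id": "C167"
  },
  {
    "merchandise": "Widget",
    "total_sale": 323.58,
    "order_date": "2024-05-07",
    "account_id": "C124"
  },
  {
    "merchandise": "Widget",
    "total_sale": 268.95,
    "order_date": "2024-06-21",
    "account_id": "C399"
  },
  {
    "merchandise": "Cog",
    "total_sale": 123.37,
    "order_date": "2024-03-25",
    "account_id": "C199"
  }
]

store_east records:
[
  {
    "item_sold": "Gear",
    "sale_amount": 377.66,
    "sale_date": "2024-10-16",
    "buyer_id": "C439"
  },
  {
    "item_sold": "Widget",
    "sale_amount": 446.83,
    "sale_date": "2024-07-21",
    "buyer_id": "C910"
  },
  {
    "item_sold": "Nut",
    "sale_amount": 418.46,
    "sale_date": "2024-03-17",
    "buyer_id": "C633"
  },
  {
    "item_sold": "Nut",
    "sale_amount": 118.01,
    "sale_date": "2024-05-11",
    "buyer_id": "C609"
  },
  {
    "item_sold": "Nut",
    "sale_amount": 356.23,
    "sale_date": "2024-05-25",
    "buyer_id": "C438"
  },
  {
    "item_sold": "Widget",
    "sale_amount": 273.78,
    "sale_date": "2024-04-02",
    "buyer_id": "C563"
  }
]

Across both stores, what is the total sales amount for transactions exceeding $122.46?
2916.21

Schema mapping: "total_sale" (store_central) = "sale_amount" (store_east) = sale amount

Sum of sales > $122.46 in store_central: 1043.25
Sum of sales > $122.46 in store_east: 1872.96

Total: 1043.25 + 1872.96 = 2916.21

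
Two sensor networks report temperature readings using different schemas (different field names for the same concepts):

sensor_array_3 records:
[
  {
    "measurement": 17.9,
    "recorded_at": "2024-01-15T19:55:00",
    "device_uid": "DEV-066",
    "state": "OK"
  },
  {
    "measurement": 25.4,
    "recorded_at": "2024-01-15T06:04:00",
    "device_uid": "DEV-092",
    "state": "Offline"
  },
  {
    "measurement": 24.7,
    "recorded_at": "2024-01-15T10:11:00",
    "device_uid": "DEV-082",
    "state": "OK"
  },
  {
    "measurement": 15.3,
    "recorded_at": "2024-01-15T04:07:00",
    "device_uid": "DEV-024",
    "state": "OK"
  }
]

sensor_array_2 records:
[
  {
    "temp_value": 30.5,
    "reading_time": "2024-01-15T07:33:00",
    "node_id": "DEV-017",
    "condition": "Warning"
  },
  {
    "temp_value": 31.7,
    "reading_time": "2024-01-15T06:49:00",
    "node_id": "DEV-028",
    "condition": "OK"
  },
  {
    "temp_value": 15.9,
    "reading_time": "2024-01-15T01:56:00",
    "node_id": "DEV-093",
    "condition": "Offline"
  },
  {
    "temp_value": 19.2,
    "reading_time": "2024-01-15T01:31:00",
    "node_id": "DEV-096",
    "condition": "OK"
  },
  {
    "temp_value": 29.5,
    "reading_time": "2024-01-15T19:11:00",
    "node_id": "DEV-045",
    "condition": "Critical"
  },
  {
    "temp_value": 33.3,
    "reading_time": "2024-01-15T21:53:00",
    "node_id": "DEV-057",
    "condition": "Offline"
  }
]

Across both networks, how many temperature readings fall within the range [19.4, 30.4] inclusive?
3

Schema mapping: "measurement" (sensor_array_3) = "temp_value" (sensor_array_2) = temperature

Readings in [19.4, 30.4] from sensor_array_3: 2
Readings in [19.4, 30.4] from sensor_array_2: 1

Total count: 2 + 1 = 3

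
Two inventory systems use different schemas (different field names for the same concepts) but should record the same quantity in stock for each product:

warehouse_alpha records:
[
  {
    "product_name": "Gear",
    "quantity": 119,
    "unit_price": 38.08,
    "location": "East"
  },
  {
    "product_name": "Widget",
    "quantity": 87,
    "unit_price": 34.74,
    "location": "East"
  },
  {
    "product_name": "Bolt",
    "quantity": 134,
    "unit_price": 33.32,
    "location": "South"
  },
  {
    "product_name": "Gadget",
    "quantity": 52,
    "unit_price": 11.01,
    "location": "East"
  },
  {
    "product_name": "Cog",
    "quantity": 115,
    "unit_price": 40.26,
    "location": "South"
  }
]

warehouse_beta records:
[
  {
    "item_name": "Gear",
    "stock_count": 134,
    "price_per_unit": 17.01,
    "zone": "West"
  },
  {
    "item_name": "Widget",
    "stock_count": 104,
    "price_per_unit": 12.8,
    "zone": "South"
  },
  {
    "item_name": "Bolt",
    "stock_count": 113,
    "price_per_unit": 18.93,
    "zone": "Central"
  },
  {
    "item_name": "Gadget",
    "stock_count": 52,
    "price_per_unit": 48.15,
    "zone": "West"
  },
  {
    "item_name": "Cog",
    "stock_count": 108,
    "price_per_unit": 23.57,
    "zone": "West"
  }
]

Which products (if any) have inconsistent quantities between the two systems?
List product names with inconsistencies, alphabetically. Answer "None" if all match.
Bolt, Cog, Gear, Widget

Schema mappings:
- "product_name" (warehouse_alpha) = "item_name" (warehouse_beta) = product name
- "quantity" (warehouse_alpha) = "stock_count" (warehouse_beta) = quantity

Comparison:
  Gear: 119 vs 134 - MISMATCH
  Widget: 87 vs 104 - MISMATCH
  Bolt: 134 vs 113 - MISMATCH
  Gadget: 52 vs 52 - MATCH
  Cog: 115 vs 108 - MISMATCH

Products with inconsistencies: Bolt, Cog, Gear, Widget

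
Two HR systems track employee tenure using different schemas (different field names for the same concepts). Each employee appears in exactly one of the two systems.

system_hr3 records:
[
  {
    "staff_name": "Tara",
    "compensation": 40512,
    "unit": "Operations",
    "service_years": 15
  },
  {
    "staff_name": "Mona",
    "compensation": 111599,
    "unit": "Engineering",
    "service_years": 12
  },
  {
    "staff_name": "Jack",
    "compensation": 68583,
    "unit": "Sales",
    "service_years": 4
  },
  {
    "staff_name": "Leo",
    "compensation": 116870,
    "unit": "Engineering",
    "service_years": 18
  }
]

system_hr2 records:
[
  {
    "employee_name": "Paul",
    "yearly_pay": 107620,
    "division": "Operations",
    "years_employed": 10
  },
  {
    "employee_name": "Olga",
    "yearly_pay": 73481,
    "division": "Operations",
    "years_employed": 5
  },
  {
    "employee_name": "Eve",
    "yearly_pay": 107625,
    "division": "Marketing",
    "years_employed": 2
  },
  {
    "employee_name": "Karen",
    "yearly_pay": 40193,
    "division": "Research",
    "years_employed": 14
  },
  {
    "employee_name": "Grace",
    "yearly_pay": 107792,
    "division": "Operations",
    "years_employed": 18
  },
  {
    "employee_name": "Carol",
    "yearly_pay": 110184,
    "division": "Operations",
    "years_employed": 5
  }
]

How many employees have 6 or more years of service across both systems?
6

Reconcile schemas: "service_years" (system_hr3) = "years_employed" (system_hr2) = years of service

From system_hr3: 3 employees with >= 6 years
From system_hr2: 3 employees with >= 6 years

Total: 3 + 3 = 6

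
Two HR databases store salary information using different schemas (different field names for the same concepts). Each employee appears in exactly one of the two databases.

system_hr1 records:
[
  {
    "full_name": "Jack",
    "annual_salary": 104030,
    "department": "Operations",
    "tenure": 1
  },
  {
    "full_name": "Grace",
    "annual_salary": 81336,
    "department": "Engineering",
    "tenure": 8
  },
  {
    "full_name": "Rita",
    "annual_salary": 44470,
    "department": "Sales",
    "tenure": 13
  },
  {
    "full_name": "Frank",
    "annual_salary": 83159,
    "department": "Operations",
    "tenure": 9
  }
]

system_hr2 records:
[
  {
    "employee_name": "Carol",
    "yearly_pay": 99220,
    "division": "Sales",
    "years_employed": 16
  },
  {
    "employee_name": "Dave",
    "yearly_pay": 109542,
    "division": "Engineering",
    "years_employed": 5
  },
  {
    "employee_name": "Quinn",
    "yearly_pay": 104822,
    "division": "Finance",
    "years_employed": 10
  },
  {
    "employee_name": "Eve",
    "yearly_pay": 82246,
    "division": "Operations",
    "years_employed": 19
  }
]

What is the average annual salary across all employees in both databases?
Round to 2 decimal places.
88603.13

Schema mapping: "annual_salary" (system_hr1) = "yearly_pay" (system_hr2) = annual salary

All salaries: [104030, 81336, 44470, 83159, 99220, 109542, 104822, 82246]
Sum: 708825
Count: 8
Average: 708825 / 8 = 88603.13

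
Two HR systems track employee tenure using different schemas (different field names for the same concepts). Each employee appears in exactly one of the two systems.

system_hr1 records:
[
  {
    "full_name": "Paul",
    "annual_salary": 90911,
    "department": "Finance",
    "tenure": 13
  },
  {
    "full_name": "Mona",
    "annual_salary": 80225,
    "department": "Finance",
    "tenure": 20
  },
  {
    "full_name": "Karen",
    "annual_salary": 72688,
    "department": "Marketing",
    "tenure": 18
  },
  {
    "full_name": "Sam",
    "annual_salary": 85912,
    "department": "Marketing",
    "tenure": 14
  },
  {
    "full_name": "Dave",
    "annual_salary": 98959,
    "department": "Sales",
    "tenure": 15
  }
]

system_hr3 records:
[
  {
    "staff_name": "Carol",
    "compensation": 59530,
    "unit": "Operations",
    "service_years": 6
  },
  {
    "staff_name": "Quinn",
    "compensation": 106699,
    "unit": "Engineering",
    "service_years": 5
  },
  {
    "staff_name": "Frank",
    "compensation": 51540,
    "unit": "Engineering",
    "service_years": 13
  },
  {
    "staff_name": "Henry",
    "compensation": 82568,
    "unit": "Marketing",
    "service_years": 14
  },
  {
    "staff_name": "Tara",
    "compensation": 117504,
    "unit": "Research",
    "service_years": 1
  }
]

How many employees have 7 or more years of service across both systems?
7

Reconcile schemas: "tenure" (system_hr1) = "service_years" (system_hr3) = years of service

From system_hr1: 5 employees with >= 7 years
From system_hr3: 2 employees with >= 7 years

Total: 5 + 2 = 7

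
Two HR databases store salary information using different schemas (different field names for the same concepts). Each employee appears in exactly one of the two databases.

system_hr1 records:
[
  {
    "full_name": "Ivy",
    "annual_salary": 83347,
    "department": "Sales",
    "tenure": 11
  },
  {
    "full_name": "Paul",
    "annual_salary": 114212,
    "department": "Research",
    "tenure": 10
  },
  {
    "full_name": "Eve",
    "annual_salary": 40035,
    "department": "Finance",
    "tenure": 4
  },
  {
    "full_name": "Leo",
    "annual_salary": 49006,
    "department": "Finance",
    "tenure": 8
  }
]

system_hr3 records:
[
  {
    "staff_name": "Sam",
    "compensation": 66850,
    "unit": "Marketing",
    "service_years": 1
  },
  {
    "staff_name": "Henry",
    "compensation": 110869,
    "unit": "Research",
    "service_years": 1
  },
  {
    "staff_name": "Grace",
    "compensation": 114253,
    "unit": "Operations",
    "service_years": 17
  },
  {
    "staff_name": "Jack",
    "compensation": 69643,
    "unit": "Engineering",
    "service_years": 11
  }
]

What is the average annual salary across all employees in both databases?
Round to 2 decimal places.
81026.88

Schema mapping: "annual_salary" (system_hr1) = "compensation" (system_hr3) = annual salary

All salaries: [83347, 114212, 40035, 49006, 66850, 110869, 114253, 69643]
Sum: 648215
Count: 8
Average: 648215 / 8 = 81026.88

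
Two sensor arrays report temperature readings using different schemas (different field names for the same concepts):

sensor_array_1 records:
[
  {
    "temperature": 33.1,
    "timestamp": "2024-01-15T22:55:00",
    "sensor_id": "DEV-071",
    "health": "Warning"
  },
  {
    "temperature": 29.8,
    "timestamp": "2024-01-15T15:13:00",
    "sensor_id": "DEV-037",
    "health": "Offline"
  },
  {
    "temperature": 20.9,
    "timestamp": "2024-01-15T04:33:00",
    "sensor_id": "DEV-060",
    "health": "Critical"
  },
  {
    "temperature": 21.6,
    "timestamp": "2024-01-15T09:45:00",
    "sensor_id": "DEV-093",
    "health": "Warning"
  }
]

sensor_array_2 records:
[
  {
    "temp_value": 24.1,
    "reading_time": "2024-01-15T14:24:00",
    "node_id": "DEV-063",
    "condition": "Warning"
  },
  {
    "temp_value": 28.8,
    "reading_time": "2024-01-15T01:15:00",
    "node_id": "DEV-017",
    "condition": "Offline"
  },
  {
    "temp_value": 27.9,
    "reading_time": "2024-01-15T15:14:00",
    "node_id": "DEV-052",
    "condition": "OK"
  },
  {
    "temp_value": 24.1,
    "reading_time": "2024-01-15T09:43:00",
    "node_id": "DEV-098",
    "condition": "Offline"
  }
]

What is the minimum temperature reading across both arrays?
20.9

Schema mapping: "temperature" (sensor_array_1) = "temp_value" (sensor_array_2) = temperature reading

Minimum in sensor_array_1: 20.9
Minimum in sensor_array_2: 24.1

Overall minimum: min(20.9, 24.1) = 20.9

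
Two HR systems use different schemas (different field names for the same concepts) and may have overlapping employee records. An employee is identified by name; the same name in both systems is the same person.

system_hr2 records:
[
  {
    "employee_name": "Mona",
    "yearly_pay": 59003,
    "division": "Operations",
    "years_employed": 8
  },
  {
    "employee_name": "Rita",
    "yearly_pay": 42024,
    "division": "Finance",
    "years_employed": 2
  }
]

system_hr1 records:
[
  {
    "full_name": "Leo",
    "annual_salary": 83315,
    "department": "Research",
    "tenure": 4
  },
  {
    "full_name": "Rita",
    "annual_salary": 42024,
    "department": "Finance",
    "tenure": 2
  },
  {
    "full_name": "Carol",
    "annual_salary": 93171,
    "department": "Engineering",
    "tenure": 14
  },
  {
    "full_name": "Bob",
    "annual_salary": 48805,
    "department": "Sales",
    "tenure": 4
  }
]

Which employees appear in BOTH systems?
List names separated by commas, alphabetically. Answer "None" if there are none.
Rita

Schema mapping: "employee_name" (system_hr2) = "full_name" (system_hr1) = employee name

Names in system_hr2: ['Mona', 'Rita']
Names in system_hr1: ['Bob', 'Carol', 'Leo', 'Rita']

Intersection: ['Rita']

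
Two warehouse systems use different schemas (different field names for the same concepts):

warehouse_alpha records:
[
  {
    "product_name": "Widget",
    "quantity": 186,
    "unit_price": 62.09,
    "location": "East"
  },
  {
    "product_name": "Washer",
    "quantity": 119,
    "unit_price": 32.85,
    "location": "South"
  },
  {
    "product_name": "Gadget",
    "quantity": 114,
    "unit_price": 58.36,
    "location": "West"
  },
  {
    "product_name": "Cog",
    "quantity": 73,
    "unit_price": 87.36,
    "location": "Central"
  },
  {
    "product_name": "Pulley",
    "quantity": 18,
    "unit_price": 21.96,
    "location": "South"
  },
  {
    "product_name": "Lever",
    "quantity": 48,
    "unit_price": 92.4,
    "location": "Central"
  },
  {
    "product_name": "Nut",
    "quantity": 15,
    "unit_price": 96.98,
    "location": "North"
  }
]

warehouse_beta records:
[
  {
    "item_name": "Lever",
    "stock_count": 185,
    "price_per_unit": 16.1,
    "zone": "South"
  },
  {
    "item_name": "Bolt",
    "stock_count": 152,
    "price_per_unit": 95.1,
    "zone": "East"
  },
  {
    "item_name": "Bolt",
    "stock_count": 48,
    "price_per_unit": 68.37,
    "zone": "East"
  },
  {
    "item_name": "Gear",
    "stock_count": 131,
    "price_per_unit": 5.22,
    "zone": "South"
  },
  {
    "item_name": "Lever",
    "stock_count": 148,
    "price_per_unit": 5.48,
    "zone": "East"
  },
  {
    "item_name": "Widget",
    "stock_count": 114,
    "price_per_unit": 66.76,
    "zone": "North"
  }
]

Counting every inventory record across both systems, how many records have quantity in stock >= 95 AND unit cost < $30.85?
3

Schema mappings:
- "quantity" (warehouse_alpha) = "stock_count" (warehouse_beta) = quantity
- "unit_price" (warehouse_alpha) = "price_per_unit" (warehouse_beta) = unit cost

Records meeting both conditions in warehouse_alpha: 0
Records meeting both conditions in warehouse_beta: 3

Total: 0 + 3 = 3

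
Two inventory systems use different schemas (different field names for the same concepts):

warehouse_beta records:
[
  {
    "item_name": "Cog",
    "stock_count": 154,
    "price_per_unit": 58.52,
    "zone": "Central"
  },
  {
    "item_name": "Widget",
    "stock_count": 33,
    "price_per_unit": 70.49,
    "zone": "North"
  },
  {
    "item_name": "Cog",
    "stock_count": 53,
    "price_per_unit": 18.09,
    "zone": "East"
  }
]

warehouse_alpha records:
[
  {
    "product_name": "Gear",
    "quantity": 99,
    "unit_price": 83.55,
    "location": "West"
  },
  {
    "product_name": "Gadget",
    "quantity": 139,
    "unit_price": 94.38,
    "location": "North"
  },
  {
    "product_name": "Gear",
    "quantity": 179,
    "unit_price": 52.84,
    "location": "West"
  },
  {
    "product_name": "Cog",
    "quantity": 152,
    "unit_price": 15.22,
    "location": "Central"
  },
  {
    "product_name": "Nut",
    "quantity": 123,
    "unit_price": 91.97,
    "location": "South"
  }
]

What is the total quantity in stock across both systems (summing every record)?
932

To reconcile these schemas, identify the field holding the quantity in stock in each system:
1. In warehouse_beta it is "stock_count"
2. In warehouse_alpha it is "quantity"

From warehouse_beta: 154 + 33 + 53 = 240
From warehouse_alpha: 99 + 139 + 179 + 152 + 123 = 692

Total: 240 + 692 = 932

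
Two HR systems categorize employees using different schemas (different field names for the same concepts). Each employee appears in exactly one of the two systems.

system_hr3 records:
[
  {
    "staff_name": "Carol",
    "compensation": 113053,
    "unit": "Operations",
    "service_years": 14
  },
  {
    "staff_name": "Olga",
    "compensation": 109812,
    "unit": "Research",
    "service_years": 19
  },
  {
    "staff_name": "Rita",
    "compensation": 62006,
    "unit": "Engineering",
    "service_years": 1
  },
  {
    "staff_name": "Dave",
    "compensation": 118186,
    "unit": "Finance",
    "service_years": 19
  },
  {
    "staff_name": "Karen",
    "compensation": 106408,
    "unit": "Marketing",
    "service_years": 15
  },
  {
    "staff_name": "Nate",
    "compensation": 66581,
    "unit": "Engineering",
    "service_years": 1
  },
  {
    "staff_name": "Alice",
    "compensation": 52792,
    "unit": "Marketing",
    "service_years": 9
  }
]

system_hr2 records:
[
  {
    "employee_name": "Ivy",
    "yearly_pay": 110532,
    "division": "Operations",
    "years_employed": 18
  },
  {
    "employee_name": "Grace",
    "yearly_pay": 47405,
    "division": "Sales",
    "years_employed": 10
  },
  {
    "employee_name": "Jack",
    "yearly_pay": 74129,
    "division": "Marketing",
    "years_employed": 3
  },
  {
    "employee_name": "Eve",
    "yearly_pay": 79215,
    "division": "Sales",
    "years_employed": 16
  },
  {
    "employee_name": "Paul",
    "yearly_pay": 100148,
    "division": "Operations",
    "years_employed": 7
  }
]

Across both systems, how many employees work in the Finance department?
1

Schema mapping: "unit" (system_hr3) = "division" (system_hr2) = department

Finance employees in system_hr3: 1
Finance employees in system_hr2: 0

Total in Finance: 1 + 0 = 1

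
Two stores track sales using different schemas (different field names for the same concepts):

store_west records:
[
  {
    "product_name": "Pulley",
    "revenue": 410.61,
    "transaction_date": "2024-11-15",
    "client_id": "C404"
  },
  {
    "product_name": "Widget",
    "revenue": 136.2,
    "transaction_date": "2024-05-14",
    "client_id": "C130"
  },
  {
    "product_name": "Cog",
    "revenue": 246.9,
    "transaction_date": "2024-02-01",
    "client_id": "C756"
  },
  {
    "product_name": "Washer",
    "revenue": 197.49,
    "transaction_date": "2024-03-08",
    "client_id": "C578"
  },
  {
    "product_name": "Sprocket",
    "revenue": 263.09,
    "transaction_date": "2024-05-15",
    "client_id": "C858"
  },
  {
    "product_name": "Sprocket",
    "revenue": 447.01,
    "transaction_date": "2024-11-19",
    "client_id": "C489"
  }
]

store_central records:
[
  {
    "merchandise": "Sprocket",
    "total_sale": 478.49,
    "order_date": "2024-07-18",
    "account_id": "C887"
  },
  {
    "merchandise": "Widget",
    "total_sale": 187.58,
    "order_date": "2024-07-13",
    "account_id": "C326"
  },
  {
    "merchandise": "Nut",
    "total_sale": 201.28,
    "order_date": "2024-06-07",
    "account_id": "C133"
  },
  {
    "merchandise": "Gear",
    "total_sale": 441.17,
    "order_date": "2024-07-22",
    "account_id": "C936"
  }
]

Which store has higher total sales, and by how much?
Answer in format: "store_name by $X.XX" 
store_west by $392.78

Schema mapping: "revenue" (store_west) = "total_sale" (store_central) = sale amount

Total for store_west: 1701.30
Total for store_central: 1308.52

Difference: |1701.30 - 1308.52| = 392.78
store_west has higher sales by $392.78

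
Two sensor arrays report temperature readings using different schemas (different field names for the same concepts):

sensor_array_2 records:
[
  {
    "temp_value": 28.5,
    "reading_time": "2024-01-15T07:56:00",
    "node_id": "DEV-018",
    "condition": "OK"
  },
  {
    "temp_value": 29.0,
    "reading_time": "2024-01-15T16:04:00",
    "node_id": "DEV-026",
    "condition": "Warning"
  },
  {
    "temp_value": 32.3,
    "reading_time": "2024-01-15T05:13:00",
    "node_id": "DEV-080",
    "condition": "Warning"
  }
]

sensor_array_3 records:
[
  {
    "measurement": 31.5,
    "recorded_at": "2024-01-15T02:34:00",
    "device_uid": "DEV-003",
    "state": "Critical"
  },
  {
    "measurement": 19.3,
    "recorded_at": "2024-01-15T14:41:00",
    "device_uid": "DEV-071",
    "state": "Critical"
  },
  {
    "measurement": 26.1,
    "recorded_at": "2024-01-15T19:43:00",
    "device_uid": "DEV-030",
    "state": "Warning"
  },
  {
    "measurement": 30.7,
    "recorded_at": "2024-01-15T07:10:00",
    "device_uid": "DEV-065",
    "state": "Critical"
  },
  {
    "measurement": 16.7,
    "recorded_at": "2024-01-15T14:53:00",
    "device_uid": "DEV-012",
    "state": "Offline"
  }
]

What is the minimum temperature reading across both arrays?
16.7

Schema mapping: "temp_value" (sensor_array_2) = "measurement" (sensor_array_3) = temperature reading

Minimum in sensor_array_2: 28.5
Minimum in sensor_array_3: 16.7

Overall minimum: min(28.5, 16.7) = 16.7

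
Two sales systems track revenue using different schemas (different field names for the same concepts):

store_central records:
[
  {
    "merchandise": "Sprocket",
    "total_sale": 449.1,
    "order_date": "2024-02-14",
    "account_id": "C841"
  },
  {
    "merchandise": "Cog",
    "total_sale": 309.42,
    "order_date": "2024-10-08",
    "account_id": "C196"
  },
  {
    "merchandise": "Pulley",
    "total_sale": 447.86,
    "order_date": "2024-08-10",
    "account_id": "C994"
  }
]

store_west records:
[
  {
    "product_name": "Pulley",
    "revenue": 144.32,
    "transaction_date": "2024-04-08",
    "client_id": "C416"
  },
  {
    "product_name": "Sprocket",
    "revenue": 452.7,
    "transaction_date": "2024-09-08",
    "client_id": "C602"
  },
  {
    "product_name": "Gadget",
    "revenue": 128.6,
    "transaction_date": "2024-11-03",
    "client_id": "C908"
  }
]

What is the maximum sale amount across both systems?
452.7

Reconcile: "total_sale" (store_central) = "revenue" (store_west) = sale amount

Maximum in store_central: 449.1
Maximum in store_west: 452.7

Overall maximum: max(449.1, 452.7) = 452.7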